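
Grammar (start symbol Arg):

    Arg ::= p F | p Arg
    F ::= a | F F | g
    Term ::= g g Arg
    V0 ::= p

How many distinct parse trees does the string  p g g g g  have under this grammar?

Parse trees for p g g g g:
  [Arg p [F [F g] [F [F g] [F [F g] [F g]]]]]
  [Arg p [F [F g] [F [F [F g] [F g]] [F g]]]]
  [Arg p [F [F [F g] [F g]] [F [F g] [F g]]]]
  [Arg p [F [F [F g] [F [F g] [F g]]] [F g]]]
  [Arg p [F [F [F [F g] [F g]] [F g]] [F g]]]

5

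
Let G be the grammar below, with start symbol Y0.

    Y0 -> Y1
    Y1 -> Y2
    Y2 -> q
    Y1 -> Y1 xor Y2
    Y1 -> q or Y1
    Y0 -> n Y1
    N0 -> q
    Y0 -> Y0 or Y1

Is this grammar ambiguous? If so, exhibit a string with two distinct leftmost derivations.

Witness: q or q

Derivation 1: Y0 ⇒ Y1 ⇒ q or Y1 ⇒ q or Y2 ⇒ q or q
Derivation 2: Y0 ⇒ Y0 or Y1 ⇒ Y1 or Y1 ⇒ Y2 or Y1 ⇒ q or Y1 ⇒ q or Y2 ⇒ q or q

Two distinct leftmost derivations for the same string.

Ambiguous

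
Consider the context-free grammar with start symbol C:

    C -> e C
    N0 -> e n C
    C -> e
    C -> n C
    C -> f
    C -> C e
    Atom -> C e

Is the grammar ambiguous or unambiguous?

Ambiguous

Witness: e e

Derivation 1: C ⇒ e C ⇒ e e
Derivation 2: C ⇒ C e ⇒ e e

Two distinct leftmost derivations for the same string.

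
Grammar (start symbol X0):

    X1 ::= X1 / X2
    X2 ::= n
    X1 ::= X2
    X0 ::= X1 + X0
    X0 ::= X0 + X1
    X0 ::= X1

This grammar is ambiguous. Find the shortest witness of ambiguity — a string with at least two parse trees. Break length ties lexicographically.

length 1: no string has ≥2 trees
length 3: n + n has 2 parse trees

Two derivations of n + n:
  X0 ⇒ X1 + X0 ⇒ X2 + X0 ⇒ n + X0 ⇒ n + X1 ⇒ n + X2 ⇒ n + n
  X0 ⇒ X0 + X1 ⇒ X1 + X1 ⇒ X2 + X1 ⇒ n + X1 ⇒ n + X2 ⇒ n + n

n + n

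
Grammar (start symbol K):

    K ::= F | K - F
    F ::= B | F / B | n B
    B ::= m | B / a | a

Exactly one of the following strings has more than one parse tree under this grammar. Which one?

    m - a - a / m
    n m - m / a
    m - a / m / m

n m - m / a

m - a - a / m: 1 tree
n m - m / a: 2 trees
m - a / m / m: 1 tree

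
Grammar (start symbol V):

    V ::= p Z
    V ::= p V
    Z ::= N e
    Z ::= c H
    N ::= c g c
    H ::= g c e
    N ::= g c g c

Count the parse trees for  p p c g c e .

2

Parse trees for p p c g c e:
  [V p [V p [Z [N c g c] e]]]
  [V p [V p [Z c [H g c e]]]]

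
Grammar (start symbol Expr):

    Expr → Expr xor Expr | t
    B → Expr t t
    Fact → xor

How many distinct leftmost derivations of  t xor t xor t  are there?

Parse trees for t xor t xor t:
  [Expr [Expr t] xor [Expr [Expr t] xor [Expr t]]]
  [Expr [Expr [Expr t] xor [Expr t]] xor [Expr t]]

2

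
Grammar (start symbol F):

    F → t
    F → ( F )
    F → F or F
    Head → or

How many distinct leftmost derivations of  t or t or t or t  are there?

Parse trees for t or t or t or t:
  [F [F t] or [F [F t] or [F [F t] or [F t]]]]
  [F [F t] or [F [F [F t] or [F t]] or [F t]]]
  [F [F [F t] or [F t]] or [F [F t] or [F t]]]
  [F [F [F t] or [F [F t] or [F t]]] or [F t]]
  [F [F [F [F t] or [F t]] or [F t]] or [F t]]

5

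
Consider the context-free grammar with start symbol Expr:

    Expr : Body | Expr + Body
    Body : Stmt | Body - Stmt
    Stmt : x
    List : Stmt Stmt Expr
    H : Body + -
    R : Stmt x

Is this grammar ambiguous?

Unambiguous

(List, H, R are unreachable from Expr, so their rules don't affect L(Expr).) The grammar is stratified — Expr handles '+' (left-recursive), Body handles '-', Stmt atoms. Each operator has a fixed associativity and precedence level, so every string has one parse.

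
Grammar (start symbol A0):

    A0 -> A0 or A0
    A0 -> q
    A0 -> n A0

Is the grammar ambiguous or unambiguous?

Witness: n q or q

Derivation 1: A0 ⇒ A0 or A0 ⇒ n A0 or A0 ⇒ n q or A0 ⇒ n q or q
Derivation 2: A0 ⇒ n A0 ⇒ n A0 or A0 ⇒ n q or A0 ⇒ n q or q

Two distinct leftmost derivations for the same string.

Ambiguous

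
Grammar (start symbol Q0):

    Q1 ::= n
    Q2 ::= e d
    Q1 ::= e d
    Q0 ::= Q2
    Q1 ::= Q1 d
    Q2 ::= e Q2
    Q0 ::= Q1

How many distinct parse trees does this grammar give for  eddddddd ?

Parse trees for eddddddd:
  [Q0 [Q1 [Q1 [Q1 [Q1 [Q1 [Q1 [Q1 e d] d] d] d] d] d] d]]

1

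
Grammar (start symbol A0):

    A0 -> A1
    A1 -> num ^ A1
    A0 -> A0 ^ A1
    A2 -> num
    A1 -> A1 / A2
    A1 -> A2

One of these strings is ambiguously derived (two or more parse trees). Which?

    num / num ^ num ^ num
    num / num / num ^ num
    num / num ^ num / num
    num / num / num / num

num / num ^ num ^ num

num / num ^ num ^ num: 2 trees
num / num / num ^ num: 1 tree
num / num ^ num / num: 1 tree
num / num / num / num: 1 tree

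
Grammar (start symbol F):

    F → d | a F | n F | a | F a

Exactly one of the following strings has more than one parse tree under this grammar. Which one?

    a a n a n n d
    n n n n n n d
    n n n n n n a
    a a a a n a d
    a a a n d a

a a a n d a

a a n a n n d: 1 tree
n n n n n n d: 1 tree
n n n n n n a: 1 tree
a a a a n a d: 1 tree
a a a n d a: 5 trees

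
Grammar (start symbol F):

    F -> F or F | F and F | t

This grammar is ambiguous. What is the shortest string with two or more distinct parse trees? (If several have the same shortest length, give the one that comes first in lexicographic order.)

t and t and t

length 1: no string has ≥2 trees
length 3: no string has ≥2 trees
length 5: t and t and t has 2 parse trees

Two derivations of t and t and t:
  F ⇒ F and F ⇒ F and F and F ⇒ t and F and F ⇒ t and t and F ⇒ t and t and t
  F ⇒ F and F ⇒ t and F ⇒ t and F and F ⇒ t and t and F ⇒ t and t and t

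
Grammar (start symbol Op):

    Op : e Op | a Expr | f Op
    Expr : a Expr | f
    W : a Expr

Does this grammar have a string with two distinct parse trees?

(W is unreachable from Op, so its rules don't affect L(Op).) The reachable rules are right-linear with at most one rule per (nonterminal, next-terminal) pair. Each input token forces the next rule, so parsing is deterministic.

Unambiguous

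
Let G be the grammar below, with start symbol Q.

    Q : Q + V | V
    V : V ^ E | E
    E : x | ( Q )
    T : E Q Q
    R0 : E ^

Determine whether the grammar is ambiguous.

(T, R0 are unreachable from Q, so their rules don't affect L(Q).) This is a standard precedence ladder (Q over V over E), with each level left-recursive on its own operator ('+' at Q, '^' at V). That structure is LR(1), hence unambiguous.

Unambiguous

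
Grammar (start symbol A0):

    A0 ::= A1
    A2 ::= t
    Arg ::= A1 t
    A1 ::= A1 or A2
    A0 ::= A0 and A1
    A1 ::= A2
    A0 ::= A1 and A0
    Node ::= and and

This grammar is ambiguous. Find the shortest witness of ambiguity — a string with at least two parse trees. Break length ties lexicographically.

t and t

length 1: no string has ≥2 trees
length 3: t and t has 2 parse trees

Two derivations of t and t:
  A0 ⇒ A0 and A1 ⇒ A1 and A1 ⇒ A2 and A1 ⇒ t and A1 ⇒ t and A2 ⇒ t and t
  A0 ⇒ A1 and A0 ⇒ A2 and A0 ⇒ t and A0 ⇒ t and A1 ⇒ t and A2 ⇒ t and t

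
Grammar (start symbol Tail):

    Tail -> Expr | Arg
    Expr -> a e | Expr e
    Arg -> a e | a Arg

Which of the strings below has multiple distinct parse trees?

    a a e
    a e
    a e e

a e

a a e: 1 tree
a e: 2 trees
a e e: 1 tree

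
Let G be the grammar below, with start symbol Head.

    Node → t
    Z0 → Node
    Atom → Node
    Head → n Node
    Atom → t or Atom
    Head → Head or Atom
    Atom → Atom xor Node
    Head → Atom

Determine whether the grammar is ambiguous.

Witness: t or t

Derivation 1: Head ⇒ Head or Atom ⇒ Atom or Atom ⇒ Node or Atom ⇒ t or Atom ⇒ t or Node ⇒ t or t
Derivation 2: Head ⇒ Atom ⇒ t or Atom ⇒ t or Node ⇒ t or t

Two distinct leftmost derivations for the same string.

Ambiguous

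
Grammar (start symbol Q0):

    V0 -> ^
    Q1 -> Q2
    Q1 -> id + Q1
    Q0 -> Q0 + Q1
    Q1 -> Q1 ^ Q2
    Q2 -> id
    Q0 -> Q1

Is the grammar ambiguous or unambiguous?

Ambiguous

Witness: id + id

Derivation 1: Q0 ⇒ Q0 + Q1 ⇒ Q1 + Q1 ⇒ Q2 + Q1 ⇒ id + Q1 ⇒ id + Q2 ⇒ id + id
Derivation 2: Q0 ⇒ Q1 ⇒ id + Q1 ⇒ id + Q2 ⇒ id + id

Two distinct leftmost derivations for the same string.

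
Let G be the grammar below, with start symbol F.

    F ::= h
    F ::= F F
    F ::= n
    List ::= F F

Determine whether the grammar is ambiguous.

Ambiguous

Witness: h h h

Derivation 1: F ⇒ F F ⇒ h F ⇒ h F F ⇒ h h F ⇒ h h h
Derivation 2: F ⇒ F F ⇒ F F F ⇒ h F F ⇒ h h F ⇒ h h h

Two distinct leftmost derivations for the same string.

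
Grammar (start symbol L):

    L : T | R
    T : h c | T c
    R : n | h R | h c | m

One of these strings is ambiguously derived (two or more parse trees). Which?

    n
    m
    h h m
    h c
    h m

n: 1 tree
m: 1 tree
h h m: 1 tree
h c: 2 trees
h m: 1 tree

h c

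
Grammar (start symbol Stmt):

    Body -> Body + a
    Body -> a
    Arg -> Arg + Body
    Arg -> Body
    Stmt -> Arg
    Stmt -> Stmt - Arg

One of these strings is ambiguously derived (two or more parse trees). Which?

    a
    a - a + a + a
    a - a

a: 1 tree
a - a + a + a: 4 trees
a - a: 1 tree

a - a + a + a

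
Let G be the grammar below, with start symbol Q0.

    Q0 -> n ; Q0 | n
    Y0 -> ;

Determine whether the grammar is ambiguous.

Unambiguous

(Y0 is unreachable from Q0, so its rules don't affect L(Q0).) Right-recursive list with a separator: after each atom, whether the separator follows determines the rule. One parse per string.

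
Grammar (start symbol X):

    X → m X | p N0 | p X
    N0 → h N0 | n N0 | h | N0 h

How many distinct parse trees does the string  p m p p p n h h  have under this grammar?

3

Parse trees for p m p p p n h h:
  [X p [X m [X p [X p [X p [N0 n [N0 h [N0 h]]]]]]]]
  [X p [X m [X p [X p [X p [N0 n [N0 [N0 h] h]]]]]]]
  [X p [X m [X p [X p [X p [N0 [N0 n [N0 h]] h]]]]]]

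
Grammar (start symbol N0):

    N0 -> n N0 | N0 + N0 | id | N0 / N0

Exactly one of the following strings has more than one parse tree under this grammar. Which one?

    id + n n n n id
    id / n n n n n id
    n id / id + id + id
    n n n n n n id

n id / id + id + id

id + n n n n id: 1 tree
id / n n n n n id: 1 tree
n id / id + id + id: 14 trees
n n n n n n id: 1 tree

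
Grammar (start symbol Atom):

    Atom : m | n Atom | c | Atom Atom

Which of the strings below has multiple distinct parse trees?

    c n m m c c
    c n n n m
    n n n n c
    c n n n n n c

c n m m c c: 28 trees
c n n n m: 1 tree
n n n n c: 1 tree
c n n n n n c: 1 tree

c n m m c c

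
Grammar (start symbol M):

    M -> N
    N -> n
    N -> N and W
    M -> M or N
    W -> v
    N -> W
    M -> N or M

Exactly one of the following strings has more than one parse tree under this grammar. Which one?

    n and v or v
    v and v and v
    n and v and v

n and v or v: 2 trees
v and v and v: 1 tree
n and v and v: 1 tree

n and v or v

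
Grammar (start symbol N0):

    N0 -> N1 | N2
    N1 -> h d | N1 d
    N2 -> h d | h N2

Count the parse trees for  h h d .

1

Parse trees for h h d:
  [N0 [N2 h [N2 h d]]]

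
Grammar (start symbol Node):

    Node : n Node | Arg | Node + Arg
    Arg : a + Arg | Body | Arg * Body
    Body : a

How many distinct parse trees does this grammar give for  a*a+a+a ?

2

Parse trees for a*a+a+a:
  [Node [Node [Arg [Arg [Body a]] * [Body a]]] + [Arg a + [Arg [Body a]]]]
  [Node [Node [Node [Arg [Arg [Body a]] * [Body a]]] + [Arg [Body a]]] + [Arg [Body a]]]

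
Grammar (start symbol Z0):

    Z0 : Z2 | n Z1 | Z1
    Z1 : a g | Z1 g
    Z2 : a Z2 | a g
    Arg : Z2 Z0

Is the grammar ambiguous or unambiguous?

Ambiguous

Witness: a g

Derivation 1: Z0 ⇒ Z2 ⇒ a g
Derivation 2: Z0 ⇒ Z1 ⇒ a g

Two distinct leftmost derivations for the same string.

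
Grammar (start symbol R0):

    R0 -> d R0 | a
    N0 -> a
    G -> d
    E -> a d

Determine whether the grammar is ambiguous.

Only R0 is reachable from R0; ignoring the rest: Restricted to the reachable nonterminals, every rule has the form A → t or A → t B, and no two rules for the same A share a first terminal. The grammar encodes a DFA — one run per string.

Unambiguous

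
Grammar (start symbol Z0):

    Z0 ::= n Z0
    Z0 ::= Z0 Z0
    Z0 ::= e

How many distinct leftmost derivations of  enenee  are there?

12

Parse trees for enenee (showing first 6 of 12):
  [Z0 [Z0 e] [Z0 n [Z0 [Z0 e] [Z0 n [Z0 [Z0 e] [Z0 e]]]]]]
  [Z0 [Z0 e] [Z0 n [Z0 [Z0 e] [Z0 [Z0 n [Z0 e]] [Z0 e]]]]]
  [Z0 [Z0 e] [Z0 n [Z0 [Z0 [Z0 e] [Z0 n [Z0 e]]] [Z0 e]]]]
  [Z0 [Z0 e] [Z0 [Z0 n [Z0 e]] [Z0 n [Z0 [Z0 e] [Z0 e]]]]]
  [Z0 [Z0 e] [Z0 [Z0 n [Z0 e]] [Z0 [Z0 n [Z0 e]] [Z0 e]]]]
  [Z0 [Z0 e] [Z0 [Z0 n [Z0 [Z0 e] [Z0 n [Z0 e]]]] [Z0 e]]]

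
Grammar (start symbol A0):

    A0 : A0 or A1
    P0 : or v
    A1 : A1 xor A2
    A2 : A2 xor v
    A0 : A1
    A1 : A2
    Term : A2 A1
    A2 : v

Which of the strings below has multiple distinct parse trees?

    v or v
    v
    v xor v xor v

v or v: 1 tree
v: 1 tree
v xor v xor v: 4 trees

v xor v xor v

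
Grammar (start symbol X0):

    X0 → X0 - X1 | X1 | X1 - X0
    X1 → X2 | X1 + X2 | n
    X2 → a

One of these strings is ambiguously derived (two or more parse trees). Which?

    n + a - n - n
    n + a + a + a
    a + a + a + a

n + a - n - n: 4 trees
n + a + a + a: 1 tree
a + a + a + a: 1 tree

n + a - n - n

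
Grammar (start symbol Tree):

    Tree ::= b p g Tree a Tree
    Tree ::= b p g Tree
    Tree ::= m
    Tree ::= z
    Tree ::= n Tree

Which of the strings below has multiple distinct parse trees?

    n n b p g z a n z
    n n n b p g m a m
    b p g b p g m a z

b p g b p g m a z

n n b p g z a n z: 1 tree
n n n b p g m a m: 1 tree
b p g b p g m a z: 2 trees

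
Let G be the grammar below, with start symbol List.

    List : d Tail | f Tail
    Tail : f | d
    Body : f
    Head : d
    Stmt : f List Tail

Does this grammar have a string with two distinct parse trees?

(Body, Head, Stmt are unreachable from List, so their rules don't affect L(List).) Restricted to the reachable nonterminals, every rule has the form A → t or A → t B, and no two rules for the same A share a first terminal. The grammar encodes a DFA — one run per string.

Unambiguous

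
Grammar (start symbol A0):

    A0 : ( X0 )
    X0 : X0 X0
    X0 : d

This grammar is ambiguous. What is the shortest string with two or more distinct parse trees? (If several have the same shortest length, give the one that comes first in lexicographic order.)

( d d d )

length 3: no string has ≥2 trees
length 4: no string has ≥2 trees
length 5: ( d d d ) has 2 parse trees

Two derivations of ( d d d ):
  A0 ⇒ ( X0 ) ⇒ ( X0 X0 ) ⇒ ( X0 X0 X0 ) ⇒ ( d X0 X0 ) ⇒ ( d d X0 ) ⇒ ( d d d )
  A0 ⇒ ( X0 ) ⇒ ( X0 X0 ) ⇒ ( d X0 ) ⇒ ( d X0 X0 ) ⇒ ( d d X0 ) ⇒ ( d d d )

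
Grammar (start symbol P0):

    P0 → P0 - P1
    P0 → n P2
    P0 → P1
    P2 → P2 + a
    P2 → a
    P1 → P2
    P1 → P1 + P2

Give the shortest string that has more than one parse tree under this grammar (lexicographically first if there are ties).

a + a

length 1: no string has ≥2 trees
length 2: no string has ≥2 trees
length 3: a + a has 2 parse trees

Two derivations of a + a:
  P0 ⇒ P1 ⇒ P2 ⇒ P2 + a ⇒ a + a
  P0 ⇒ P1 ⇒ P1 + P2 ⇒ P2 + P2 ⇒ a + P2 ⇒ a + a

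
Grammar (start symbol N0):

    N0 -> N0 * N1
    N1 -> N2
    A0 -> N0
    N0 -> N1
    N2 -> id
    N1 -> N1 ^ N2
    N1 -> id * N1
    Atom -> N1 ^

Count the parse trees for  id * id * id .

4

Parse trees for id * id * id:
  [N0 [N0 [N1 [N2 id]]] * [N1 id * [N1 [N2 id]]]]
  [N0 [N0 [N0 [N1 [N2 id]]] * [N1 [N2 id]]] * [N1 [N2 id]]]
  [N0 [N0 [N1 id * [N1 [N2 id]]]] * [N1 [N2 id]]]
  [N0 [N1 id * [N1 id * [N1 [N2 id]]]]]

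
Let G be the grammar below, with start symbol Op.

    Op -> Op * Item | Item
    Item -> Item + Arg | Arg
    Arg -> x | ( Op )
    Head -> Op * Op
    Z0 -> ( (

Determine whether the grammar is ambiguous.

Unambiguous

(Head, Z0 are unreachable from Op, so their rules don't affect L(Op).) Op → Op * Item | Item  ;  Item → Item + Arg | Arg  — a left-associative chain with Arg at the bottom. Each string factors uniquely by precedence.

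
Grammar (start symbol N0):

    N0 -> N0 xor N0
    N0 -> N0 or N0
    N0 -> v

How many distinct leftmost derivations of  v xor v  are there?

1

Parse trees for v xor v:
  [N0 [N0 v] xor [N0 v]]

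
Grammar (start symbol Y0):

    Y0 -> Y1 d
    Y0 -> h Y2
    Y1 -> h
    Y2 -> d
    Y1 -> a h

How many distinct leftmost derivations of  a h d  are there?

Parse trees for a h d:
  [Y0 [Y1 a h] d]

1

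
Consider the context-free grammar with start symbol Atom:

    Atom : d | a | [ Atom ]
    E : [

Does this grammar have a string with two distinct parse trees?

Unambiguous

Only Atom is reachable from Atom; ignoring the rest: L(Atom) is { openⁿ atom closeⁿ : n ≥ 0 }. The bracket depth fixes n, and the derivation is forced at every step.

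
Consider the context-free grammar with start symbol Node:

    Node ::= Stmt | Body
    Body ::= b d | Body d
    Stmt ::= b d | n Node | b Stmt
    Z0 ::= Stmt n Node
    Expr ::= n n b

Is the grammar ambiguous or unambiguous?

Witness: b d

Derivation 1: Node ⇒ Stmt ⇒ b d
Derivation 2: Node ⇒ Body ⇒ b d

Two distinct leftmost derivations for the same string.

Ambiguous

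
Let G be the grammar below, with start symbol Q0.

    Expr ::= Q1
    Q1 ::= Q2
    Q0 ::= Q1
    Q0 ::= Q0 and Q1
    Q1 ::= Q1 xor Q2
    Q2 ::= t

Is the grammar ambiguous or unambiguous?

Unambiguous

Only Q0, Q1, Q2 are reachable from Q0; ignoring the rest: This is a standard precedence ladder (Q0 over Q1 over Q2), with each level left-recursive on its own operator ('and' at Q0, 'xor' at Q1). That structure is LR(1), hence unambiguous.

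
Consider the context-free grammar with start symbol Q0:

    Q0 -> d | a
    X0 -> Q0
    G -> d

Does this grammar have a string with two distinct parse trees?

Unambiguous

Only Q0 is reachable from Q0; ignoring the rest: Restricted to the reachable nonterminals, every rule has the form A → t or A → t B, and no two rules for the same A share a first terminal. The grammar encodes a DFA — one run per string.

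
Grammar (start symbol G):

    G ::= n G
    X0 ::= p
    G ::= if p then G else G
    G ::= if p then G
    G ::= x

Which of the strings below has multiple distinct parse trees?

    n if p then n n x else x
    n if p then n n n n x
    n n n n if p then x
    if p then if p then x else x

n if p then n n x else x: 1 tree
n if p then n n n n x: 1 tree
n n n n if p then x: 1 tree
if p then if p then x else x: 2 trees

if p then if p then x else x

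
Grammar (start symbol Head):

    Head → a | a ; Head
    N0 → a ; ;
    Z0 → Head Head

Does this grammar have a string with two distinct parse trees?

Unambiguous

Only Head is reachable from Head; ignoring the rest: The reachable grammar is A → atom sep A | atom. Each atom is followed by either the separator (recurse) or end-of-string (stop) — no choice point.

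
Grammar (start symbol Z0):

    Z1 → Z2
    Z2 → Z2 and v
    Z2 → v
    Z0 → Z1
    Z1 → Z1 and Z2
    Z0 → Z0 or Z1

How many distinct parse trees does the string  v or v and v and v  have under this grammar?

4

Parse trees for v or v and v and v:
  [Z0 [Z0 [Z1 [Z2 v]]] or [Z1 [Z2 [Z2 [Z2 v] and v] and v]]]
  [Z0 [Z0 [Z1 [Z2 v]]] or [Z1 [Z1 [Z2 v]] and [Z2 [Z2 v] and v]]]
  [Z0 [Z0 [Z1 [Z2 v]]] or [Z1 [Z1 [Z2 [Z2 v] and v]] and [Z2 v]]]
  [Z0 [Z0 [Z1 [Z2 v]]] or [Z1 [Z1 [Z1 [Z2 v]] and [Z2 v]] and [Z2 v]]]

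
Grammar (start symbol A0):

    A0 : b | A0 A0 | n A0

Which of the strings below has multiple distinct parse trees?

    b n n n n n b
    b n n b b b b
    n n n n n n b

b n n n n n b: 1 tree
b n n b b b b: 48 trees
n n n n n n b: 1 tree

b n n b b b b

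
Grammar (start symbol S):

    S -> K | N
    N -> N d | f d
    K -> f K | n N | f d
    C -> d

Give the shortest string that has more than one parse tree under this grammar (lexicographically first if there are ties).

f d

length 2: f d has 2 parse trees

Two derivations of f d:
  S ⇒ K ⇒ f d
  S ⇒ N ⇒ f d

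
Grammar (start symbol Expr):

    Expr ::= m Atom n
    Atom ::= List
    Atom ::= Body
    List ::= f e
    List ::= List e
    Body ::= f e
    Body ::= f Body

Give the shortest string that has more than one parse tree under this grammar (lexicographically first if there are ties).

length 4: m f e n has 2 parse trees

Two derivations of m f e n:
  Expr ⇒ m Atom n ⇒ m List n ⇒ m f e n
  Expr ⇒ m Atom n ⇒ m Body n ⇒ m f e n

m f e n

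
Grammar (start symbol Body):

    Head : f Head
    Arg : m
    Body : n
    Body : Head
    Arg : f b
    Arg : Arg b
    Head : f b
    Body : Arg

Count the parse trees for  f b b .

1

Parse trees for f b b:
  [Body [Arg [Arg f b] b]]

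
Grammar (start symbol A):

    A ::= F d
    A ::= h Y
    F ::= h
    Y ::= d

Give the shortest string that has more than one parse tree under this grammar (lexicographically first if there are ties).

h d

length 2: h d has 2 parse trees

Two derivations of h d:
  A ⇒ F d ⇒ h d
  A ⇒ h Y ⇒ h d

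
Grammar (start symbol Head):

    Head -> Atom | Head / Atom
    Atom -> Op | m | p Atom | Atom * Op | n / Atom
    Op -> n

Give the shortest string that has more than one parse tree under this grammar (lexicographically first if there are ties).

n / m

length 1: no string has ≥2 trees
length 2: no string has ≥2 trees
length 3: n / m has 2 parse trees

Two derivations of n / m:
  Head ⇒ Atom ⇒ n / Atom ⇒ n / m
  Head ⇒ Head / Atom ⇒ Atom / Atom ⇒ Op / Atom ⇒ n / Atom ⇒ n / m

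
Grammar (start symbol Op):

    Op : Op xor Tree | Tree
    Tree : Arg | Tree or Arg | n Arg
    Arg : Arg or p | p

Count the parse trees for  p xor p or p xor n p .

2

Parse trees for p xor p or p xor n p:
  [Op [Op [Op [Tree [Arg p]]] xor [Tree [Arg [Arg p] or p]]] xor [Tree n [Arg p]]]
  [Op [Op [Op [Tree [Arg p]]] xor [Tree [Tree [Arg p]] or [Arg p]]] xor [Tree n [Arg p]]]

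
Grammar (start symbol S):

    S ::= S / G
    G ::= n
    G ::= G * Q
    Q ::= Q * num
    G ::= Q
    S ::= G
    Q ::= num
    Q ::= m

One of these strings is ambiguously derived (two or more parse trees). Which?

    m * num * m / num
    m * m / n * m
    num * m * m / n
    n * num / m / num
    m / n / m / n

m * num * m / num

m * num * m / num: 2 trees
m * m / n * m: 1 tree
num * m * m / n: 1 tree
n * num / m / num: 1 tree
m / n / m / n: 1 tree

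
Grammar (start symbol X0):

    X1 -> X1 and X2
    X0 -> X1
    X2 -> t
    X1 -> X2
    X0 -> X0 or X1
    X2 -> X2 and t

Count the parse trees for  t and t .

2

Parse trees for t and t:
  [X0 [X1 [X1 [X2 t]] and [X2 t]]]
  [X0 [X1 [X2 [X2 t] and t]]]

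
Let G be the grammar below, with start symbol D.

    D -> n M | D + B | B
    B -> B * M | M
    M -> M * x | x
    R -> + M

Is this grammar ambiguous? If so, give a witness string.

Witness: x * x

Derivation 1: D ⇒ B ⇒ B * M ⇒ M * M ⇒ x * M ⇒ x * x
Derivation 2: D ⇒ B ⇒ M ⇒ M * x ⇒ x * x

Two distinct leftmost derivations for the same string.

Ambiguous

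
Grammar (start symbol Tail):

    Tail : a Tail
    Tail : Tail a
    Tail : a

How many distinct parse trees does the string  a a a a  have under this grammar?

Parse trees for a a a a:
  [Tail a [Tail a [Tail a [Tail a]]]]
  [Tail a [Tail a [Tail [Tail a] a]]]
  [Tail a [Tail [Tail a [Tail a]] a]]
  [Tail a [Tail [Tail [Tail a] a] a]]
  [Tail [Tail a [Tail a [Tail a]]] a]
  [Tail [Tail a [Tail [Tail a] a]] a]
  [Tail [Tail [Tail a [Tail a]] a] a]
  [Tail [Tail [Tail [Tail a] a] a] a]

8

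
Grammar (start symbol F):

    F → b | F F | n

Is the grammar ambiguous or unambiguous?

Witness: b b b

Derivation 1: F ⇒ F F ⇒ b F ⇒ b F F ⇒ b b F ⇒ b b b
Derivation 2: F ⇒ F F ⇒ F F F ⇒ b F F ⇒ b b F ⇒ b b b

Two distinct leftmost derivations for the same string.

Ambiguous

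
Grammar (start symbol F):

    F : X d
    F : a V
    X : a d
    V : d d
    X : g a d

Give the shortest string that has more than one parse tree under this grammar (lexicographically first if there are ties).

length 3: a d d has 2 parse trees

Two derivations of a d d:
  F ⇒ X d ⇒ a d d
  F ⇒ a V ⇒ a d d

a d d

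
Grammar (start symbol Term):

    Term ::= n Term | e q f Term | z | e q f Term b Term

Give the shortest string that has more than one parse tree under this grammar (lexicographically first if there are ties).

length 1: no string has ≥2 trees
length 2: no string has ≥2 trees
length 3: no string has ≥2 trees
length 4: no string has ≥2 trees
length 5: no string has ≥2 trees
length 6: no string has ≥2 trees
length 7: no string has ≥2 trees
length 8: no string has ≥2 trees
length 9: e q f e q f z b z has 2 parse trees

Two derivations of e q f e q f z b z:
  Term ⇒ e q f Term ⇒ e q f e q f Term b Term ⇒ e q f e q f z b Term ⇒ e q f e q f z b z
  Term ⇒ e q f Term b Term ⇒ e q f e q f Term b Term ⇒ e q f e q f z b Term ⇒ e q f e q f z b z

e q f e q f z b z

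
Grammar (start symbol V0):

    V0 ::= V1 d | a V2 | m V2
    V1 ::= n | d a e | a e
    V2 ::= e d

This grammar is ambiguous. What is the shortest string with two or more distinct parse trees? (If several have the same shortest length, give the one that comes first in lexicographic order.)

length 2: no string has ≥2 trees
length 3: a e d has 2 parse trees

Two derivations of a e d:
  V0 ⇒ V1 d ⇒ a e d
  V0 ⇒ a V2 ⇒ a e d

a e d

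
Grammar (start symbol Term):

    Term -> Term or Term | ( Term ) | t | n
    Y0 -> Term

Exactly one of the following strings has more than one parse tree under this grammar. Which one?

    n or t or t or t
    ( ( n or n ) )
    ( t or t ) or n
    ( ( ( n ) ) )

n or t or t or t: 5 trees
( ( n or n ) ): 1 tree
( t or t ) or n: 1 tree
( ( ( n ) ) ): 1 tree

n or t or t or t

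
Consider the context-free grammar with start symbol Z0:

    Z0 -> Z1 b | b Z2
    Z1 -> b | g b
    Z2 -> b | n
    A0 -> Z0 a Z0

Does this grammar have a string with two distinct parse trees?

Witness: b b

Derivation 1: Z0 ⇒ Z1 b ⇒ b b
Derivation 2: Z0 ⇒ b Z2 ⇒ b b

Two distinct leftmost derivations for the same string.

Ambiguous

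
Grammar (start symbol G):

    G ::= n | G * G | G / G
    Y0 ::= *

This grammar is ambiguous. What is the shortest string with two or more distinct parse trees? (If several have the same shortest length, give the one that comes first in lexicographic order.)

n * n * n

length 1: no string has ≥2 trees
length 3: no string has ≥2 trees
length 5: n * n * n has 2 parse trees

Two derivations of n * n * n:
  G ⇒ G * G ⇒ n * G ⇒ n * G * G ⇒ n * n * G ⇒ n * n * n
  G ⇒ G * G ⇒ G * G * G ⇒ n * G * G ⇒ n * n * G ⇒ n * n * n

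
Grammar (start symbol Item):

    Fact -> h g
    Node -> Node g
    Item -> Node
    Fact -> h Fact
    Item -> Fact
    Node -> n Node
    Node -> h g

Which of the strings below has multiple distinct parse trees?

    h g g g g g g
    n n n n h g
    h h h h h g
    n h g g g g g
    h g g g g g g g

n h g g g g g

h g g g g g g: 1 tree
n n n n h g: 1 tree
h h h h h g: 1 tree
n h g g g g g: 5 trees
h g g g g g g g: 1 tree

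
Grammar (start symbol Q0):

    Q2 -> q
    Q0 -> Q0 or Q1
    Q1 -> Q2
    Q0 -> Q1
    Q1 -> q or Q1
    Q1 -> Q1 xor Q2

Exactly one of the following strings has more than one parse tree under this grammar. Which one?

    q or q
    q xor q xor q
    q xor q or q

q or q

q or q: 2 trees
q xor q xor q: 1 tree
q xor q or q: 1 tree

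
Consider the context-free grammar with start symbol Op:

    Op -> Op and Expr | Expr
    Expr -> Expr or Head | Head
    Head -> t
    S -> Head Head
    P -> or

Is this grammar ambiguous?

Only Op, Expr, Head are reachable from Op; ignoring the rest: This is a standard precedence ladder (Op over Expr over Head), with each level left-recursive on its own operator ('and' at Op, 'or' at Expr). That structure is LR(1), hence unambiguous.

Unambiguous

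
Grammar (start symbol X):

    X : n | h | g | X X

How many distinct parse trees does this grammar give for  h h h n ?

5

Parse trees for h h h n:
  [X [X h] [X [X h] [X [X h] [X n]]]]
  [X [X h] [X [X [X h] [X h]] [X n]]]
  [X [X [X h] [X h]] [X [X h] [X n]]]
  [X [X [X h] [X [X h] [X h]]] [X n]]
  [X [X [X [X h] [X h]] [X h]] [X n]]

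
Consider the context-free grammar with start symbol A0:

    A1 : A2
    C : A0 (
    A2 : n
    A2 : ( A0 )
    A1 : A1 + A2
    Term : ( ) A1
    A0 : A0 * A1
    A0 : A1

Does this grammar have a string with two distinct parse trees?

(Term, C are unreachable from A0, so their rules don't affect L(A0).) A0 → A0 * A1 | A1  ;  A1 → A1 + A2 | A2  — a left-associative chain with A2 at the bottom. Each string factors uniquely by precedence.

Unambiguous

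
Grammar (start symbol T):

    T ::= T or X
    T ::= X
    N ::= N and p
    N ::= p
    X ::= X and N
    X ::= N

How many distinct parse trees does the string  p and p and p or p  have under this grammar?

4

Parse trees for p and p and p or p:
  [T [T [X [X [N p]] and [N [N p] and p]]] or [X [N p]]]
  [T [T [X [X [X [N p]] and [N p]] and [N p]]] or [X [N p]]]
  [T [T [X [X [N [N p] and p]] and [N p]]] or [X [N p]]]
  [T [T [X [N [N [N p] and p] and p]]] or [X [N p]]]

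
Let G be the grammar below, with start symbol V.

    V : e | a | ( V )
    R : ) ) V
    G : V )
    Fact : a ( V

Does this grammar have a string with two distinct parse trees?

Unambiguous

Only V is reachable from V; ignoring the rest: L(V) is { openⁿ atom closeⁿ : n ≥ 0 }. The bracket depth fixes n, and the derivation is forced at every step.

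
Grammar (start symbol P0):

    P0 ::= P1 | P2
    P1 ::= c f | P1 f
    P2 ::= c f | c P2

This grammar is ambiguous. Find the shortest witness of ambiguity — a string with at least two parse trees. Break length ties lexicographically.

length 2: c f has 2 parse trees

Two derivations of c f:
  P0 ⇒ P1 ⇒ c f
  P0 ⇒ P2 ⇒ c f

c f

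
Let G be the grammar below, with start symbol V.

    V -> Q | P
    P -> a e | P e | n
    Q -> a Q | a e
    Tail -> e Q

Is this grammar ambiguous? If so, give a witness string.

Witness: a e

Derivation 1: V ⇒ Q ⇒ a e
Derivation 2: V ⇒ P ⇒ a e

Two distinct leftmost derivations for the same string.

Ambiguous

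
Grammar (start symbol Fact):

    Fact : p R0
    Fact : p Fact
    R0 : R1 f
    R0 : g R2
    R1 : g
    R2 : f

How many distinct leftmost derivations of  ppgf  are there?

2

Parse trees for ppgf:
  [Fact p [Fact p [R0 [R1 g] f]]]
  [Fact p [Fact p [R0 g [R2 f]]]]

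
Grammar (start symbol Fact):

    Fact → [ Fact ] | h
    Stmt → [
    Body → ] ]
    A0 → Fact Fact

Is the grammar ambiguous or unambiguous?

Unambiguous

(Stmt, Body, A0 are unreachable from Fact, so their rules don't affect L(Fact).) Each string is a nest of matched brackets around a single atom. An opening bracket forces the recursive rule; an atom forces the base rule.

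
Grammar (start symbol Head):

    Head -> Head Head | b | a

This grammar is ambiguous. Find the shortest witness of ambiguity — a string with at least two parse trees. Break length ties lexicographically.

length 1: no string has ≥2 trees
length 2: no string has ≥2 trees
length 3: a a a has 2 parse trees

Two derivations of a a a:
  Head ⇒ Head Head ⇒ Head Head Head ⇒ a Head Head ⇒ a a Head ⇒ a a a
  Head ⇒ Head Head ⇒ a Head ⇒ a Head Head ⇒ a a Head ⇒ a a a

a a a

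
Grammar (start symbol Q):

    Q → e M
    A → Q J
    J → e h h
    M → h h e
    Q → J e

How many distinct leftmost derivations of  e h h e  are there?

Parse trees for e h h e:
  [Q e [M h h e]]
  [Q [J e h h] e]

2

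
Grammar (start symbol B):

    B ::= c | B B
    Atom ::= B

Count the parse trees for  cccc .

5

Parse trees for cccc:
  [B [B c] [B [B c] [B [B c] [B c]]]]
  [B [B c] [B [B [B c] [B c]] [B c]]]
  [B [B [B c] [B c]] [B [B c] [B c]]]
  [B [B [B c] [B [B c] [B c]]] [B c]]
  [B [B [B [B c] [B c]] [B c]] [B c]]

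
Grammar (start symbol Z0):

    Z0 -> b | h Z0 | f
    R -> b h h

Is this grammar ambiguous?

(R is unreachable from Z0, so its rules don't affect L(Z0).) Restricted to the reachable nonterminals, every rule has the form A → t or A → t B, and no two rules for the same A share a first terminal. The grammar encodes a DFA — one run per string.

Unambiguous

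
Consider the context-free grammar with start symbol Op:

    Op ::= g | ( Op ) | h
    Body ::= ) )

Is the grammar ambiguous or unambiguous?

Only Op is reachable from Op; ignoring the rest: Each string is a nest of matched brackets around a single atom. An opening bracket forces the recursive rule; an atom forces the base rule.

Unambiguous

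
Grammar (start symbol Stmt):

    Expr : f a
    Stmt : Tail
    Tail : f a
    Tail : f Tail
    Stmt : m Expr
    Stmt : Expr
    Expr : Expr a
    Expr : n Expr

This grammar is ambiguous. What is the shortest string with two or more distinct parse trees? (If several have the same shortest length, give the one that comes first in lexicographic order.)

f a

length 2: f a has 2 parse trees

Two derivations of f a:
  Stmt ⇒ Tail ⇒ f a
  Stmt ⇒ Expr ⇒ f a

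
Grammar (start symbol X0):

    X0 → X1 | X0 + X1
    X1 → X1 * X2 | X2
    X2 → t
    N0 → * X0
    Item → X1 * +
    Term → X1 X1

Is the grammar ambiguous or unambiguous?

Unambiguous

Only X0, X1, X2 are reachable from X0; ignoring the rest: This is a standard precedence ladder (X0 over X1 over X2), with each level left-recursive on its own operator ('+' at X0, '*' at X1). That structure is LR(1), hence unambiguous.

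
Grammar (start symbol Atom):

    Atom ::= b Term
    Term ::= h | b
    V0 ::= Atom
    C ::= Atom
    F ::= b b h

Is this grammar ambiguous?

(V0, C, F are unreachable from Atom, so their rules don't affect L(Atom).) The reachable rules are right-linear with at most one rule per (nonterminal, next-terminal) pair. Each input token forces the next rule, so parsing is deterministic.

Unambiguous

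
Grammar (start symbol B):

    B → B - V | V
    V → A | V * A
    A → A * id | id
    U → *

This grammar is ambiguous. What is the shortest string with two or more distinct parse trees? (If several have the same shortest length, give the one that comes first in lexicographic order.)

id * id

length 1: no string has ≥2 trees
length 3: id * id has 2 parse trees

Two derivations of id * id:
  B ⇒ V ⇒ A ⇒ A * id ⇒ id * id
  B ⇒ V ⇒ V * A ⇒ A * A ⇒ id * A ⇒ id * id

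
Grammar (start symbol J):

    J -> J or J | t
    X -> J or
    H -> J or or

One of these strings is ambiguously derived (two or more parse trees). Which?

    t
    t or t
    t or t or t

t or t or t

t: 1 tree
t or t: 1 tree
t or t or t: 2 trees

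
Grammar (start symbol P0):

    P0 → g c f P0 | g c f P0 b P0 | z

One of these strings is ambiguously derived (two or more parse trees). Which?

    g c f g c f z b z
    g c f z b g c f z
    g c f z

g c f g c f z b z: 2 trees
g c f z b g c f z: 1 tree
g c f z: 1 tree

g c f g c f z b z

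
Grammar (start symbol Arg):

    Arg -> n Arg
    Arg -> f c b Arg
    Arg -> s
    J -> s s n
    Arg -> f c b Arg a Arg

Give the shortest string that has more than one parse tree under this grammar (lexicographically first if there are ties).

f c b f c b s a s

length 1: no string has ≥2 trees
length 2: no string has ≥2 trees
length 3: no string has ≥2 trees
length 4: no string has ≥2 trees
length 5: no string has ≥2 trees
length 6: no string has ≥2 trees
length 7: no string has ≥2 trees
length 8: no string has ≥2 trees
length 9: f c b f c b s a s has 2 parse trees

Two derivations of f c b f c b s a s:
  Arg ⇒ f c b Arg ⇒ f c b f c b Arg a Arg ⇒ f c b f c b s a Arg ⇒ f c b f c b s a s
  Arg ⇒ f c b Arg a Arg ⇒ f c b f c b Arg a Arg ⇒ f c b f c b s a Arg ⇒ f c b f c b s a s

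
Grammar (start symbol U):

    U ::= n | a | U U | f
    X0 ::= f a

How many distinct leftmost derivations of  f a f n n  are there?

14

Parse trees for f a f n n (showing first 6 of 14):
  [U [U f] [U [U a] [U [U f] [U [U n] [U n]]]]]
  [U [U f] [U [U a] [U [U [U f] [U n]] [U n]]]]
  [U [U f] [U [U [U a] [U f]] [U [U n] [U n]]]]
  [U [U f] [U [U [U a] [U [U f] [U n]]] [U n]]]
  [U [U f] [U [U [U [U a] [U f]] [U n]] [U n]]]
  [U [U [U f] [U a]] [U [U f] [U [U n] [U n]]]]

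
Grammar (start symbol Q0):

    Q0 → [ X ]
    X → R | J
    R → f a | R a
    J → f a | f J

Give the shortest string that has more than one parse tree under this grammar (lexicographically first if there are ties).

[ f a ]

length 4: [ f a ] has 2 parse trees

Two derivations of [ f a ]:
  Q0 ⇒ [ X ] ⇒ [ R ] ⇒ [ f a ]
  Q0 ⇒ [ X ] ⇒ [ J ] ⇒ [ f a ]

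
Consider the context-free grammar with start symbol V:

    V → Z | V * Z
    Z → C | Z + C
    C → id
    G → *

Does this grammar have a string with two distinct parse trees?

Only V, Z, C are reachable from V; ignoring the rest: This is a standard precedence ladder (V over Z over C), with each level left-recursive on its own operator ('*' at V, '+' at Z). That structure is LR(1), hence unambiguous.

Unambiguous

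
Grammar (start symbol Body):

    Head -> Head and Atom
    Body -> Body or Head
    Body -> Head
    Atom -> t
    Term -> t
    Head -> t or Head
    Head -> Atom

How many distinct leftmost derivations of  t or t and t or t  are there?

Parse trees for t or t and t or t:
  [Body [Body [Body [Head [Atom t]]] or [Head [Head [Atom t]] and [Atom t]]] or [Head [Atom t]]]
  [Body [Body [Head [Head t or [Head [Atom t]]] and [Atom t]]] or [Head [Atom t]]]
  [Body [Body [Head t or [Head [Head [Atom t]] and [Atom t]]]] or [Head [Atom t]]]

3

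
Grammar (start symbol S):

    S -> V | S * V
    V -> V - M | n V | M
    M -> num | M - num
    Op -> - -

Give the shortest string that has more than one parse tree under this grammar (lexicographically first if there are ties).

length 1: no string has ≥2 trees
length 2: no string has ≥2 trees
length 3: num - num has 2 parse trees

Two derivations of num - num:
  S ⇒ V ⇒ V - M ⇒ M - M ⇒ num - M ⇒ num - num
  S ⇒ V ⇒ M ⇒ M - num ⇒ num - num

num - num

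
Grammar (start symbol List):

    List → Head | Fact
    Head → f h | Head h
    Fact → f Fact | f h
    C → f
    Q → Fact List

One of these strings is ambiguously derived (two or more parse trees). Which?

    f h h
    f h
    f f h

f h h: 1 tree
f h: 2 trees
f f h: 1 tree

f h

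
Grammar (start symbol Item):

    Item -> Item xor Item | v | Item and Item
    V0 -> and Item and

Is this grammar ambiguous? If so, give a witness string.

Ambiguous

Witness: v and v and v

Derivation 1: Item ⇒ Item and Item ⇒ v and Item ⇒ v and Item and Item ⇒ v and v and Item ⇒ v and v and v
Derivation 2: Item ⇒ Item and Item ⇒ Item and Item and Item ⇒ v and Item and Item ⇒ v and v and Item ⇒ v and v and v

Two distinct leftmost derivations for the same string.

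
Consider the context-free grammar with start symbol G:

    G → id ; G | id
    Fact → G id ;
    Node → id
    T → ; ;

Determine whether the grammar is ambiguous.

Only G is reachable from G; ignoring the rest: Right-recursive list with a separator: after each atom, whether the separator follows determines the rule. One parse per string.

Unambiguous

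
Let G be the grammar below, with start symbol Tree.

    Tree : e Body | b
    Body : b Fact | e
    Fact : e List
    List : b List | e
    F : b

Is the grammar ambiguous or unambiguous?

(F is unreachable from Tree, so its rules don't affect L(Tree).) Each reachable nonterminal has at most one production per leading terminal, and all productions are right-linear; the derivation is determined token-by-token.

Unambiguous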